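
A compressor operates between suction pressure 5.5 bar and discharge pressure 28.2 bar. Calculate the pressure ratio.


PR = P_high / P_low
PR = 28.2 / 5.5
PR = 5.127

5.127


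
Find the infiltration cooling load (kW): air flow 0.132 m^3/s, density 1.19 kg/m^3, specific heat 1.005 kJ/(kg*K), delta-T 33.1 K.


Q = V_dot * rho * cp * dT
Q = 0.132 * 1.19 * 1.005 * 33.1
Q = 5.225 kW

5.225


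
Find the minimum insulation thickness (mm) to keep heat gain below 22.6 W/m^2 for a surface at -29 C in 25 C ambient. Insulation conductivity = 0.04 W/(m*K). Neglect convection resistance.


dT = 25 - (-29) = 54 K
thickness = k * dT / q_max * 1000
thickness = 0.04 * 54 / 22.6 * 1000
thickness = 95.6 mm

95.6


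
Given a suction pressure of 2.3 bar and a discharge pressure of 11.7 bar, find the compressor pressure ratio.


PR = P_high / P_low
PR = 11.7 / 2.3
PR = 5.087

5.087


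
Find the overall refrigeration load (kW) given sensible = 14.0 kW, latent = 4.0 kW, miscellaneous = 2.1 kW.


Q_total = Q_s + Q_l + Q_misc
Q_total = 14.0 + 4.0 + 2.1
Q_total = 20.1 kW

20.1


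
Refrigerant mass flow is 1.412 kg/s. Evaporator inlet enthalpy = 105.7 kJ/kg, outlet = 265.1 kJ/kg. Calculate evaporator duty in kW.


dh = 265.1 - 105.7 = 159.4 kJ/kg
Q_evap = m_dot * dh = 1.412 * 159.4
Q_evap = 225.07 kW

225.07


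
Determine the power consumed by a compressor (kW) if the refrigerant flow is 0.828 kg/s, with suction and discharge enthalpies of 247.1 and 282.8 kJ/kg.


dh = 282.8 - 247.1 = 35.7 kJ/kg
W = m_dot * dh = 0.828 * 35.7 = 29.56 kW

29.56


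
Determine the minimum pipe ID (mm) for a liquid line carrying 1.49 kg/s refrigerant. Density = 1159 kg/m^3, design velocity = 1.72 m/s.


A = m_dot / (rho * v) = 1.49 / (1159 * 1.72) = 0.0007474366435 m^2
d = sqrt(4*A/pi) * 1000
d = 30.8 mm

30.8


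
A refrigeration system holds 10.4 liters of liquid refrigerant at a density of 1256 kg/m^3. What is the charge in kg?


Charge = V * rho / 1000
Charge = 10.4 * 1256 / 1000
Charge = 13.06 kg

13.06


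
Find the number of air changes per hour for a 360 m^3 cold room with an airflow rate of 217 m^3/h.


ACH = flow / volume
ACH = 217 / 360
ACH = 0.603

0.603


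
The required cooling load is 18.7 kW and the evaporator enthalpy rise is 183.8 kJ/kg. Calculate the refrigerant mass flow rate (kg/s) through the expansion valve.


m_dot = Q / dh
m_dot = 18.7 / 183.8
m_dot = 0.1017 kg/s

0.1017


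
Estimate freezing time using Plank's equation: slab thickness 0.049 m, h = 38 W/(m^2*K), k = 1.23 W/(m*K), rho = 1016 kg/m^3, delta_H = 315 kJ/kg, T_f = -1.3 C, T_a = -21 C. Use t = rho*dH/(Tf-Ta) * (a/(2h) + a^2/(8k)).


dT = -1.3 - (-21) = 19.7 K
term1 = a/(2h) = 0.049/(2*38) = 0.0006447368421
term2 = a^2/(8k) = 0.049^2/(8*1.23) = 0.000244004065
t = rho*dH*1000/dT * (term1 + term2)
t = 1016*315*1000/19.7 * (0.0006447368421 + 0.000244004065)
t = 14438 s

14438


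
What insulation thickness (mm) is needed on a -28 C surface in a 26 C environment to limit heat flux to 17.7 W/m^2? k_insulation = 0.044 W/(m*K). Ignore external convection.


dT = 26 - (-28) = 54 K
thickness = k * dT / q_max * 1000
thickness = 0.044 * 54 / 17.7 * 1000
thickness = 134.2 mm

134.2


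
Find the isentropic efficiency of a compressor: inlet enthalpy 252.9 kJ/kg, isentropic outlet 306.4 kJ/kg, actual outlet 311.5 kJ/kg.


dh_ideal = 306.4 - 252.9 = 53.5 kJ/kg
dh_actual = 311.5 - 252.9 = 58.6 kJ/kg
eta_s = dh_ideal / dh_actual = 53.5 / 58.6
eta_s = 0.913

0.913


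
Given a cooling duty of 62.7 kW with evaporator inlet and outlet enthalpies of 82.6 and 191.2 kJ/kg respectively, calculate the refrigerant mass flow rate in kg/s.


dh = 191.2 - 82.6 = 108.6 kJ/kg
m_dot = Q / dh = 62.7 / 108.6 = 0.5773 kg/s

0.5773


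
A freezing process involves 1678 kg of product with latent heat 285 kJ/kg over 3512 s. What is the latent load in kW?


Q_lat = m * h_fg / t
Q_lat = 1678 * 285 / 3512
Q_lat = 136.17 kW

136.17


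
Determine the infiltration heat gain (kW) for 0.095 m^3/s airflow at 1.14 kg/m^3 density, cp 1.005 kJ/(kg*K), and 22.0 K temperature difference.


Q = V_dot * rho * cp * dT
Q = 0.095 * 1.14 * 1.005 * 22.0
Q = 2.395 kW

2.395


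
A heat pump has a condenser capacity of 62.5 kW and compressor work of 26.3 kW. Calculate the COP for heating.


COP_hp = Q_cond / W
COP_hp = 62.5 / 26.3
COP_hp = 2.376

2.376


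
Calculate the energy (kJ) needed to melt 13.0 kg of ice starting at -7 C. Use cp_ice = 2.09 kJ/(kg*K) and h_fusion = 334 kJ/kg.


Sensible heat = cp * dT = 2.09 * 7 = 14.63 kJ/kg
Total per kg = 14.63 + 334 = 348.63 kJ/kg
Q = m * total = 13.0 * 348.63
Q = 4532.2 kJ

4532.2


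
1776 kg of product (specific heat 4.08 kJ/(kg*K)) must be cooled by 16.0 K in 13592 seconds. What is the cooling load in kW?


Q = m * cp * dT / t
Q = 1776 * 4.08 * 16.0 / 13592
Q = 8.53 kW

8.53


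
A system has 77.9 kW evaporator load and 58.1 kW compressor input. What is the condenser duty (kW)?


Q_cond = Q_evap + W
Q_cond = 77.9 + 58.1
Q_cond = 136.0 kW

136.0


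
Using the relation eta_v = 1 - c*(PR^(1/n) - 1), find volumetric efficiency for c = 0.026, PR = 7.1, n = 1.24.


PR^(1/n) = 7.1^(1/1.24) = 4.85846041
eta_v = 1 - 0.026 * (4.85846041 - 1)
eta_v = 0.8997

0.8997


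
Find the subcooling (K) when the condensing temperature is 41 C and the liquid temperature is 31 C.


Subcooling = T_cond - T_liquid
Subcooling = 41 - 31
Subcooling = 10 K

10


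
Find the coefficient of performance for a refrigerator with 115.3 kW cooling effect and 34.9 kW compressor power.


COP = Q_evap / W
COP = 115.3 / 34.9
COP = 3.304

3.304


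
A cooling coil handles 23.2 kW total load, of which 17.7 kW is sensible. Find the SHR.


SHR = Q_sensible / Q_total
SHR = 17.7 / 23.2
SHR = 0.763

0.763


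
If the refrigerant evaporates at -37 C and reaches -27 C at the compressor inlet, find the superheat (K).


Superheat = T_suction - T_evap
Superheat = -27 - (-37)
Superheat = 10 K

10


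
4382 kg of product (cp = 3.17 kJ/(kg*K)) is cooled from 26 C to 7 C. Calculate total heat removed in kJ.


dT = 26 - (7) = 19 K
Q = m * cp * dT = 4382 * 3.17 * 19
Q = 263928 kJ

263928


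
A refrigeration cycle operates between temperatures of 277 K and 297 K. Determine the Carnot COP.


dT = 297 - 277 = 20 K
COP_carnot = T_cold / dT = 277 / 20
COP_carnot = 13.85

13.85


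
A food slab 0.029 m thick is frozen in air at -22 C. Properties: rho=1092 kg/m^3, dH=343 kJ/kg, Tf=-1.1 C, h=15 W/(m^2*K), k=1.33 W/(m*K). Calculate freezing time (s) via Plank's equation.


dT = -1.1 - (-22) = 20.9 K
term1 = a/(2h) = 0.029/(2*15) = 0.0009666666667
term2 = a^2/(8k) = 0.029^2/(8*1.33) = 0.00007904135338
t = rho*dH*1000/dT * (term1 + term2)
t = 1092*343*1000/20.9 * (0.0009666666667 + 0.00007904135338)
t = 18740 s

18740


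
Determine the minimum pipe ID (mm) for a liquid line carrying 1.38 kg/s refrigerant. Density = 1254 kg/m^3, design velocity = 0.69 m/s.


A = m_dot / (rho * v) = 1.38 / (1254 * 0.69) = 0.001594896332 m^2
d = sqrt(4*A/pi) * 1000
d = 45.1 mm

45.1


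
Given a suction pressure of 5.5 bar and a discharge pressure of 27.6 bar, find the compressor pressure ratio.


PR = P_high / P_low
PR = 27.6 / 5.5
PR = 5.018

5.018


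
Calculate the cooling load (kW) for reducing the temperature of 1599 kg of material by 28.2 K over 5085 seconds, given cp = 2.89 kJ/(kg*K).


Q = m * cp * dT / t
Q = 1599 * 2.89 * 28.2 / 5085
Q = 25.627 kW

25.627


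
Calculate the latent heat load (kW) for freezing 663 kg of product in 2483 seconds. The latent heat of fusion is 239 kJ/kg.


Q_lat = m * h_fg / t
Q_lat = 663 * 239 / 2483
Q_lat = 63.82 kW

63.82


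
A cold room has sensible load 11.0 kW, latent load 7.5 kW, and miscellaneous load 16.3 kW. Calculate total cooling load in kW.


Q_total = Q_s + Q_l + Q_misc
Q_total = 11.0 + 7.5 + 16.3
Q_total = 34.8 kW

34.8


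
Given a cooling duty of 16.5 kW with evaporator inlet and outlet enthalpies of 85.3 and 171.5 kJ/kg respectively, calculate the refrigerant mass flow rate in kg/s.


dh = 171.5 - 85.3 = 86.2 kJ/kg
m_dot = Q / dh = 16.5 / 86.2 = 0.1914 kg/s

0.1914


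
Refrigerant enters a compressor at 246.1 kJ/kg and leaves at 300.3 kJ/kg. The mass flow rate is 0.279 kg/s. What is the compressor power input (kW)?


dh = 300.3 - 246.1 = 54.2 kJ/kg
W = m_dot * dh = 0.279 * 54.2 = 15.12 kW

15.12


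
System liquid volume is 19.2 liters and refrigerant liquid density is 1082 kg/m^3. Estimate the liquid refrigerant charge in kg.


Charge = V * rho / 1000
Charge = 19.2 * 1082 / 1000
Charge = 20.77 kg

20.77


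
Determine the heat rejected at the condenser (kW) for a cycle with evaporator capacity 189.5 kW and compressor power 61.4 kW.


Q_cond = Q_evap + W
Q_cond = 189.5 + 61.4
Q_cond = 250.9 kW

250.9


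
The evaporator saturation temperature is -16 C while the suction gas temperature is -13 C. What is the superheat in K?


Superheat = T_suction - T_evap
Superheat = -13 - (-16)
Superheat = 3 K

3


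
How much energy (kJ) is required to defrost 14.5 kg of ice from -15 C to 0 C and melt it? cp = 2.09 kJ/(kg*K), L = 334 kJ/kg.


Sensible heat = cp * dT = 2.09 * 15 = 31.35 kJ/kg
Total per kg = 31.35 + 334 = 365.35 kJ/kg
Q = m * total = 14.5 * 365.35
Q = 5297.6 kJ

5297.6


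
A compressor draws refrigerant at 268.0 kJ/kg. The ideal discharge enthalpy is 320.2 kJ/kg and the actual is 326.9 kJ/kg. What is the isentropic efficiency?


dh_ideal = 320.2 - 268.0 = 52.2 kJ/kg
dh_actual = 326.9 - 268.0 = 58.9 kJ/kg
eta_s = dh_ideal / dh_actual = 52.2 / 58.9
eta_s = 0.8862

0.8862


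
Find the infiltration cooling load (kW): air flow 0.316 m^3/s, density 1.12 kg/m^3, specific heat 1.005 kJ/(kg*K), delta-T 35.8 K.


Q = V_dot * rho * cp * dT
Q = 0.316 * 1.12 * 1.005 * 35.8
Q = 12.734 kW

12.734


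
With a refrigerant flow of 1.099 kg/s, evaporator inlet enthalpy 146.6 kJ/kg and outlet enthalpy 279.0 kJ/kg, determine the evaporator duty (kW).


dh = 279.0 - 146.6 = 132.4 kJ/kg
Q_evap = m_dot * dh = 1.099 * 132.4
Q_evap = 145.51 kW

145.51


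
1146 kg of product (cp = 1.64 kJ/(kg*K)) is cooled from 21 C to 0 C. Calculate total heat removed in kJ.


dT = 21 - (0) = 21 K
Q = m * cp * dT = 1146 * 1.64 * 21
Q = 39468 kJ

39468


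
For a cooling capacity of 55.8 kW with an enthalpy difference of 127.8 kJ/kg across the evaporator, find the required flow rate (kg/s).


m_dot = Q / dh
m_dot = 55.8 / 127.8
m_dot = 0.4366 kg/s

0.4366


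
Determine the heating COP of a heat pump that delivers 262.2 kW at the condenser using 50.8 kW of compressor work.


COP_hp = Q_cond / W
COP_hp = 262.2 / 50.8
COP_hp = 5.161

5.161


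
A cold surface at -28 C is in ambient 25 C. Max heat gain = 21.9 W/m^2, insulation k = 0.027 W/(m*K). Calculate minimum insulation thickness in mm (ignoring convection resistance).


dT = 25 - (-28) = 53 K
thickness = k * dT / q_max * 1000
thickness = 0.027 * 53 / 21.9 * 1000
thickness = 65.3 mm

65.3


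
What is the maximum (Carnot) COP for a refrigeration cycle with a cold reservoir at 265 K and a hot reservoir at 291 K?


dT = 291 - 265 = 26 K
COP_carnot = T_cold / dT = 265 / 26
COP_carnot = 10.192

10.192


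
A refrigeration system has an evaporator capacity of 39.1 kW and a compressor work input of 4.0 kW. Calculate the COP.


COP = Q_evap / W
COP = 39.1 / 4.0
COP = 9.775

9.775


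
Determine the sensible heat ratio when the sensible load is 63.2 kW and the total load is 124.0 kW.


SHR = Q_sensible / Q_total
SHR = 63.2 / 124.0
SHR = 0.51

0.51


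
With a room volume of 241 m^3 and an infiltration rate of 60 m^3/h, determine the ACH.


ACH = flow / volume
ACH = 60 / 241
ACH = 0.249

0.249


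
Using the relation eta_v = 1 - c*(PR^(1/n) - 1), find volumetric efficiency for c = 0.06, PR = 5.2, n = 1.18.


PR^(1/n) = 5.2^(1/1.18) = 4.04373321
eta_v = 1 - 0.06 * (4.04373321 - 1)
eta_v = 0.8174

0.8174


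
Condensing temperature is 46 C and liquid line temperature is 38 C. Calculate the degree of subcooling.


Subcooling = T_cond - T_liquid
Subcooling = 46 - 38
Subcooling = 8 K

8


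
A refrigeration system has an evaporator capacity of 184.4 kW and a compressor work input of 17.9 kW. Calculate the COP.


COP = Q_evap / W
COP = 184.4 / 17.9
COP = 10.302

10.302


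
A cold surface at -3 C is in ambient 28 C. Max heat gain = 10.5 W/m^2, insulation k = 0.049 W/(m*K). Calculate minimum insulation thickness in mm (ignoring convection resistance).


dT = 28 - (-3) = 31 K
thickness = k * dT / q_max * 1000
thickness = 0.049 * 31 / 10.5 * 1000
thickness = 144.7 mm

144.7


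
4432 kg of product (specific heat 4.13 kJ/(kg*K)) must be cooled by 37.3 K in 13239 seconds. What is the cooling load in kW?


Q = m * cp * dT / t
Q = 4432 * 4.13 * 37.3 / 13239
Q = 51.571 kW

51.571


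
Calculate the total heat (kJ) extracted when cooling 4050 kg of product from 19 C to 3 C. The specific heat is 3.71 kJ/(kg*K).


dT = 19 - (3) = 16 K
Q = m * cp * dT = 4050 * 3.71 * 16
Q = 240408 kJ

240408


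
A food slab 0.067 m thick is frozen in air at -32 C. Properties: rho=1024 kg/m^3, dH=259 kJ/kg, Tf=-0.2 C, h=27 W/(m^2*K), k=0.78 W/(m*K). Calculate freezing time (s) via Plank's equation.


dT = -0.2 - (-32) = 31.8 K
term1 = a/(2h) = 0.067/(2*27) = 0.001240740741
term2 = a^2/(8k) = 0.067^2/(8*0.78) = 0.0007193910256
t = rho*dH*1000/dT * (term1 + term2)
t = 1024*259*1000/31.8 * (0.001240740741 + 0.0007193910256)
t = 16348 s

16348


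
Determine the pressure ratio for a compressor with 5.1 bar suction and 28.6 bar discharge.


PR = P_high / P_low
PR = 28.6 / 5.1
PR = 5.608

5.608


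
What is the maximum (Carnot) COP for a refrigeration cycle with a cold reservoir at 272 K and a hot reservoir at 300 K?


dT = 300 - 272 = 28 K
COP_carnot = T_cold / dT = 272 / 28
COP_carnot = 9.714

9.714


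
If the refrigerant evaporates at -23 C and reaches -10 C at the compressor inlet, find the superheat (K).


Superheat = T_suction - T_evap
Superheat = -10 - (-23)
Superheat = 13 K

13


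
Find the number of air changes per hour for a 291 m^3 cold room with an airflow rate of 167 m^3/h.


ACH = flow / volume
ACH = 167 / 291
ACH = 0.574

0.574


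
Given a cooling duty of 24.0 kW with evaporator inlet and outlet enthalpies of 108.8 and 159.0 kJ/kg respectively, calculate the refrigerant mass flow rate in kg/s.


dh = 159.0 - 108.8 = 50.2 kJ/kg
m_dot = Q / dh = 24.0 / 50.2 = 0.4781 kg/s

0.4781


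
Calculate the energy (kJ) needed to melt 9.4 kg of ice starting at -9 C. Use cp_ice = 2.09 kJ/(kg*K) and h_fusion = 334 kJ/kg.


Sensible heat = cp * dT = 2.09 * 9 = 18.81 kJ/kg
Total per kg = 18.81 + 334 = 352.81 kJ/kg
Q = m * total = 9.4 * 352.81
Q = 3316.4 kJ

3316.4


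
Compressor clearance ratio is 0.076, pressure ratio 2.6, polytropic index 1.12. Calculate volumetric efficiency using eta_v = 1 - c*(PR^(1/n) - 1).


PR^(1/n) = 2.6^(1/1.12) = 2.34699367
eta_v = 1 - 0.076 * (2.34699367 - 1)
eta_v = 0.8976

0.8976


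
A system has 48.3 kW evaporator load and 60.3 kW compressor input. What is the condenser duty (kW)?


Q_cond = Q_evap + W
Q_cond = 48.3 + 60.3
Q_cond = 108.6 kW

108.6


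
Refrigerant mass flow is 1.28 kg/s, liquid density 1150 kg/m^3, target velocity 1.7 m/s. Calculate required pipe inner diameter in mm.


A = m_dot / (rho * v) = 1.28 / (1150 * 1.7) = 0.0006547314578 m^2
d = sqrt(4*A/pi) * 1000
d = 28.9 mm

28.9


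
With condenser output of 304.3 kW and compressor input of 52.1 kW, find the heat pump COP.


COP_hp = Q_cond / W
COP_hp = 304.3 / 52.1
COP_hp = 5.841

5.841


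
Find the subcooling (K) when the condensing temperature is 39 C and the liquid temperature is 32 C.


Subcooling = T_cond - T_liquid
Subcooling = 39 - 32
Subcooling = 7 K

7


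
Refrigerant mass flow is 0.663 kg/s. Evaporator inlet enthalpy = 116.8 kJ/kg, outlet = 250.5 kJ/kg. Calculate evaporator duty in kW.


dh = 250.5 - 116.8 = 133.7 kJ/kg
Q_evap = m_dot * dh = 0.663 * 133.7
Q_evap = 88.64 kW

88.64


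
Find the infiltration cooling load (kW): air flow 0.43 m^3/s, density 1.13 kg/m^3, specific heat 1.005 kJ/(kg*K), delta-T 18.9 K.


Q = V_dot * rho * cp * dT
Q = 0.43 * 1.13 * 1.005 * 18.9
Q = 9.229 kW

9.229


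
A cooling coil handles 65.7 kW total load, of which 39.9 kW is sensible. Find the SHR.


SHR = Q_sensible / Q_total
SHR = 39.9 / 65.7
SHR = 0.607

0.607


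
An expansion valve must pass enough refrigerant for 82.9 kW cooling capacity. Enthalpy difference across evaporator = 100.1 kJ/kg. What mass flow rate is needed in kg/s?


m_dot = Q / dh
m_dot = 82.9 / 100.1
m_dot = 0.8282 kg/s

0.8282


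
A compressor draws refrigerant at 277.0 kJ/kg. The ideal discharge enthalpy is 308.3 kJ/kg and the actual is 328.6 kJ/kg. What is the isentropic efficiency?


dh_ideal = 308.3 - 277.0 = 31.3 kJ/kg
dh_actual = 328.6 - 277.0 = 51.6 kJ/kg
eta_s = dh_ideal / dh_actual = 31.3 / 51.6
eta_s = 0.6066

0.6066


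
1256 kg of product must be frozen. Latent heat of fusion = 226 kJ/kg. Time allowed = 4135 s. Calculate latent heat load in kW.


Q_lat = m * h_fg / t
Q_lat = 1256 * 226 / 4135
Q_lat = 68.65 kW

68.65


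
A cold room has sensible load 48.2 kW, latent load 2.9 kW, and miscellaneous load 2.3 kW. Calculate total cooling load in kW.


Q_total = Q_s + Q_l + Q_misc
Q_total = 48.2 + 2.9 + 2.3
Q_total = 53.4 kW

53.4


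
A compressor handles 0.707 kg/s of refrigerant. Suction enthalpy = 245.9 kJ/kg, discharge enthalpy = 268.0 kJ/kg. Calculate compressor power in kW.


dh = 268.0 - 245.9 = 22.1 kJ/kg
W = m_dot * dh = 0.707 * 22.1 = 15.62 kW

15.62


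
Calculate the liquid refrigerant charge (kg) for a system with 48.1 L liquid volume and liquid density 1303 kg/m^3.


Charge = V * rho / 1000
Charge = 48.1 * 1303 / 1000
Charge = 62.67 kg

62.67


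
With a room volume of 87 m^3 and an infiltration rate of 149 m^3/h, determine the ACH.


ACH = flow / volume
ACH = 149 / 87
ACH = 1.713

1.713


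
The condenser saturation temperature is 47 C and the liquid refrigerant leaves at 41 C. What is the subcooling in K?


Subcooling = T_cond - T_liquid
Subcooling = 47 - 41
Subcooling = 6 K

6


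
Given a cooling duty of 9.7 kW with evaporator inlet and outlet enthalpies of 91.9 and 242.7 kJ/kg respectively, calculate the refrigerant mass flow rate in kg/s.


dh = 242.7 - 91.9 = 150.8 kJ/kg
m_dot = Q / dh = 9.7 / 150.8 = 0.0643 kg/s

0.0643


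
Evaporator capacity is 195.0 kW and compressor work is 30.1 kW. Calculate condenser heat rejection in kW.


Q_cond = Q_evap + W
Q_cond = 195.0 + 30.1
Q_cond = 225.1 kW

225.1


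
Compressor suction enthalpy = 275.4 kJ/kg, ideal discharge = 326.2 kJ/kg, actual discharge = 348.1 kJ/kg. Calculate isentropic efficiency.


dh_ideal = 326.2 - 275.4 = 50.8 kJ/kg
dh_actual = 348.1 - 275.4 = 72.7 kJ/kg
eta_s = dh_ideal / dh_actual = 50.8 / 72.7
eta_s = 0.6988

0.6988


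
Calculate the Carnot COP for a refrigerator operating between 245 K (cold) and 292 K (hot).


dT = 292 - 245 = 47 K
COP_carnot = T_cold / dT = 245 / 47
COP_carnot = 5.213

5.213


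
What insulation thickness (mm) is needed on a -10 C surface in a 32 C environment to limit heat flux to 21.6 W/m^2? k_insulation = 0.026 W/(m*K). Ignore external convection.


dT = 32 - (-10) = 42 K
thickness = k * dT / q_max * 1000
thickness = 0.026 * 42 / 21.6 * 1000
thickness = 50.6 mm

50.6


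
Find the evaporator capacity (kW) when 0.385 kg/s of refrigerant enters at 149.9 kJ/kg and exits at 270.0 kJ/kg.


dh = 270.0 - 149.9 = 120.1 kJ/kg
Q_evap = m_dot * dh = 0.385 * 120.1
Q_evap = 46.24 kW

46.24


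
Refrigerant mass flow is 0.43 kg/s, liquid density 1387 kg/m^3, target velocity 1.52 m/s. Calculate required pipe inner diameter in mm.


A = m_dot / (rho * v) = 0.43 / (1387 * 1.52) = 0.0002039615983 m^2
d = sqrt(4*A/pi) * 1000
d = 16.1 mm

16.1


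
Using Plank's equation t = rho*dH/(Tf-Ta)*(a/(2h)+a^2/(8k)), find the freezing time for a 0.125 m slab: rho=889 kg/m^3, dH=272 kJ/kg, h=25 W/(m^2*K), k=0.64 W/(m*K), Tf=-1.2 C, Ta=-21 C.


dT = -1.2 - (-21) = 19.8 K
term1 = a/(2h) = 0.125/(2*25) = 0.0025
term2 = a^2/(8k) = 0.125^2/(8*0.64) = 0.003051757812
t = rho*dH*1000/dT * (term1 + term2)
t = 889*272*1000/19.8 * (0.0025 + 0.003051757812)
t = 67801 s

67801


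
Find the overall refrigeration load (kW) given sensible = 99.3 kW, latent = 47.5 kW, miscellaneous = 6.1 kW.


Q_total = Q_s + Q_l + Q_misc
Q_total = 99.3 + 47.5 + 6.1
Q_total = 152.9 kW

152.9


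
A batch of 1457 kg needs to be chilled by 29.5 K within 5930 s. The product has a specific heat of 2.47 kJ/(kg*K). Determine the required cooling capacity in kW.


Q = m * cp * dT / t
Q = 1457 * 2.47 * 29.5 / 5930
Q = 17.903 kW

17.903


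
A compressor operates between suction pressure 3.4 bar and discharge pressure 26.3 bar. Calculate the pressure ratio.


PR = P_high / P_low
PR = 26.3 / 3.4
PR = 7.735

7.735


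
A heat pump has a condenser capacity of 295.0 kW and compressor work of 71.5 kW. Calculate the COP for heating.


COP_hp = Q_cond / W
COP_hp = 295.0 / 71.5
COP_hp = 4.126

4.126


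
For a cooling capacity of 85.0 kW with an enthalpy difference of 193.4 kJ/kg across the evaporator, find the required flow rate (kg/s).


m_dot = Q / dh
m_dot = 85.0 / 193.4
m_dot = 0.4395 kg/s

0.4395


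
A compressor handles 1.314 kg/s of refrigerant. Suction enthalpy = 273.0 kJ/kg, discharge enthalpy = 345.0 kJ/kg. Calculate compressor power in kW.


dh = 345.0 - 273.0 = 72.0 kJ/kg
W = m_dot * dh = 1.314 * 72.0 = 94.61 kW

94.61


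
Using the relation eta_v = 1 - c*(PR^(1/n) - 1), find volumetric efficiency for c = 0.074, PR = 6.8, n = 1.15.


PR^(1/n) = 6.8^(1/1.15) = 5.29566853
eta_v = 1 - 0.074 * (5.29566853 - 1)
eta_v = 0.6821

0.6821


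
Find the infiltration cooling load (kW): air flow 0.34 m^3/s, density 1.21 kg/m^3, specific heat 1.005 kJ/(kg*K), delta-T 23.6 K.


Q = V_dot * rho * cp * dT
Q = 0.34 * 1.21 * 1.005 * 23.6
Q = 9.758 kW

9.758


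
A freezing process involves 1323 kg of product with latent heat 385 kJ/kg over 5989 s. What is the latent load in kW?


Q_lat = m * h_fg / t
Q_lat = 1323 * 385 / 5989
Q_lat = 85.05 kW

85.05


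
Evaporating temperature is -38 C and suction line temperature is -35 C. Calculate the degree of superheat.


Superheat = T_suction - T_evap
Superheat = -35 - (-38)
Superheat = 3 K

3


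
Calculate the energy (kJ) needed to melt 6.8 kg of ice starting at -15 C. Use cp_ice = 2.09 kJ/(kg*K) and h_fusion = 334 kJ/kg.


Sensible heat = cp * dT = 2.09 * 15 = 31.35 kJ/kg
Total per kg = 31.35 + 334 = 365.35 kJ/kg
Q = m * total = 6.8 * 365.35
Q = 2484.4 kJ

2484.4


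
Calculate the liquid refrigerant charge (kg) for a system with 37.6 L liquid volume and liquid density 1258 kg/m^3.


Charge = V * rho / 1000
Charge = 37.6 * 1258 / 1000
Charge = 47.3 kg

47.3


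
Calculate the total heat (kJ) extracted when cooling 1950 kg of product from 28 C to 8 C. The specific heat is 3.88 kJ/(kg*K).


dT = 28 - (8) = 20 K
Q = m * cp * dT = 1950 * 3.88 * 20
Q = 151320 kJ

151320


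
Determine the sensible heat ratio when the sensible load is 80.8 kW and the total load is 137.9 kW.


SHR = Q_sensible / Q_total
SHR = 80.8 / 137.9
SHR = 0.586

0.586


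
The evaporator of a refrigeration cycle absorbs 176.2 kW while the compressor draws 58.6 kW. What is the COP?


COP = Q_evap / W
COP = 176.2 / 58.6
COP = 3.007

3.007


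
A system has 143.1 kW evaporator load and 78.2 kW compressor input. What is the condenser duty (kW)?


Q_cond = Q_evap + W
Q_cond = 143.1 + 78.2
Q_cond = 221.3 kW

221.3


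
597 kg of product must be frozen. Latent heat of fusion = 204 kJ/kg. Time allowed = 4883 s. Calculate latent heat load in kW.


Q_lat = m * h_fg / t
Q_lat = 597 * 204 / 4883
Q_lat = 24.94 kW

24.94


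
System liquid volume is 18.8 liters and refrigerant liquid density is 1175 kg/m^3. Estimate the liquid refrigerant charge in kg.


Charge = V * rho / 1000
Charge = 18.8 * 1175 / 1000
Charge = 22.09 kg

22.09


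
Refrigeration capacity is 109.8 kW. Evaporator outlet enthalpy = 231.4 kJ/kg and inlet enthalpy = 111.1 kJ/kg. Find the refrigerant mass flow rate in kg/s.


dh = 231.4 - 111.1 = 120.3 kJ/kg
m_dot = Q / dh = 109.8 / 120.3 = 0.9127 kg/s

0.9127


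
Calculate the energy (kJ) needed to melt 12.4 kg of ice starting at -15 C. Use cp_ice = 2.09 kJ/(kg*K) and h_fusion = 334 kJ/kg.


Sensible heat = cp * dT = 2.09 * 15 = 31.35 kJ/kg
Total per kg = 31.35 + 334 = 365.35 kJ/kg
Q = m * total = 12.4 * 365.35
Q = 4530.3 kJ

4530.3


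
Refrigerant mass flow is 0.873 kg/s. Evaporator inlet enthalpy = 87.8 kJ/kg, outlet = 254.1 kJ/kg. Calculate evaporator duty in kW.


dh = 254.1 - 87.8 = 166.3 kJ/kg
Q_evap = m_dot * dh = 0.873 * 166.3
Q_evap = 145.18 kW

145.18


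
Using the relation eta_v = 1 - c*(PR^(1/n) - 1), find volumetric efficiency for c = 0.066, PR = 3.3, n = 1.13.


PR^(1/n) = 3.3^(1/1.13) = 2.87648354
eta_v = 1 - 0.066 * (2.87648354 - 1)
eta_v = 0.8762

0.8762


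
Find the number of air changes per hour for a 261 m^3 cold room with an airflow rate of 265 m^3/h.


ACH = flow / volume
ACH = 265 / 261
ACH = 1.015

1.015


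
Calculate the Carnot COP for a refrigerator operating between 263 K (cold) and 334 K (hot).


dT = 334 - 263 = 71 K
COP_carnot = T_cold / dT = 263 / 71
COP_carnot = 3.704

3.704


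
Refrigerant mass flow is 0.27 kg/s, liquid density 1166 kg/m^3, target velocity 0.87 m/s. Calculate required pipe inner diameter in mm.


A = m_dot / (rho * v) = 0.27 / (1166 * 0.87) = 0.0002661619448 m^2
d = sqrt(4*A/pi) * 1000
d = 18.4 mm

18.4


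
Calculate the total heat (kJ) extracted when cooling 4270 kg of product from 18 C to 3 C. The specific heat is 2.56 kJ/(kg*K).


dT = 18 - (3) = 15 K
Q = m * cp * dT = 4270 * 2.56 * 15
Q = 163968 kJ

163968


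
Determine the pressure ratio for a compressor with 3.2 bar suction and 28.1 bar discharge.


PR = P_high / P_low
PR = 28.1 / 3.2
PR = 8.781

8.781


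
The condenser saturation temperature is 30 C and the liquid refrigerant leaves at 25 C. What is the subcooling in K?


Subcooling = T_cond - T_liquid
Subcooling = 30 - 25
Subcooling = 5 K

5


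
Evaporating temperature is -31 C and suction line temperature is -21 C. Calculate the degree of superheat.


Superheat = T_suction - T_evap
Superheat = -21 - (-31)
Superheat = 10 K

10


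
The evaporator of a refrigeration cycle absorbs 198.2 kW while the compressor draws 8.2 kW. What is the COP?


COP = Q_evap / W
COP = 198.2 / 8.2
COP = 24.171

24.171


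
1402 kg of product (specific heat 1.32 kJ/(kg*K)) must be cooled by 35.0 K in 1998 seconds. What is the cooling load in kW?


Q = m * cp * dT / t
Q = 1402 * 1.32 * 35.0 / 1998
Q = 32.419 kW

32.419


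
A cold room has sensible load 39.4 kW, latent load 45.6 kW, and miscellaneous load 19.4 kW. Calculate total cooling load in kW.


Q_total = Q_s + Q_l + Q_misc
Q_total = 39.4 + 45.6 + 19.4
Q_total = 104.4 kW

104.4


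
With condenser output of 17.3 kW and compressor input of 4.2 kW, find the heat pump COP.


COP_hp = Q_cond / W
COP_hp = 17.3 / 4.2
COP_hp = 4.119

4.119


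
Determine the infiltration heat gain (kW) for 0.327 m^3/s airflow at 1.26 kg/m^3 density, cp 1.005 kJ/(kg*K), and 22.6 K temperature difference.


Q = V_dot * rho * cp * dT
Q = 0.327 * 1.26 * 1.005 * 22.6
Q = 9.358 kW

9.358


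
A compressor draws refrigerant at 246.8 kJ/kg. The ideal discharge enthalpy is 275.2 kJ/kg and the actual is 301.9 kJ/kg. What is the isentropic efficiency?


dh_ideal = 275.2 - 246.8 = 28.4 kJ/kg
dh_actual = 301.9 - 246.8 = 55.1 kJ/kg
eta_s = dh_ideal / dh_actual = 28.4 / 55.1
eta_s = 0.5154

0.5154


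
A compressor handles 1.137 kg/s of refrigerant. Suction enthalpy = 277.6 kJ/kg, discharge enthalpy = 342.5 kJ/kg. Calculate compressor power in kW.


dh = 342.5 - 277.6 = 64.9 kJ/kg
W = m_dot * dh = 1.137 * 64.9 = 73.79 kW

73.79


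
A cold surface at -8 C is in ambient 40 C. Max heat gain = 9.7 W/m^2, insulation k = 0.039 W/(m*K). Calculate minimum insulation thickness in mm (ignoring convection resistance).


dT = 40 - (-8) = 48 K
thickness = k * dT / q_max * 1000
thickness = 0.039 * 48 / 9.7 * 1000
thickness = 193.0 mm

193.0


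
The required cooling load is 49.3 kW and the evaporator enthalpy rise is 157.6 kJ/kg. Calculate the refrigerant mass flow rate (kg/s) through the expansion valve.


m_dot = Q / dh
m_dot = 49.3 / 157.6
m_dot = 0.3128 kg/s

0.3128


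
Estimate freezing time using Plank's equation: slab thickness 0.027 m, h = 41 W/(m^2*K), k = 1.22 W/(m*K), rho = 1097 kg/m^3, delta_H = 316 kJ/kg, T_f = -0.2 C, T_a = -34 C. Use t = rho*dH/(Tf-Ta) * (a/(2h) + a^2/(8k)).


dT = -0.2 - (-34) = 33.8 K
term1 = a/(2h) = 0.027/(2*41) = 0.0003292682927
term2 = a^2/(8k) = 0.027^2/(8*1.22) = 0.00007469262295
t = rho*dH*1000/dT * (term1 + term2)
t = 1097*316*1000/33.8 * (0.0003292682927 + 0.00007469262295)
t = 4143 s

4143


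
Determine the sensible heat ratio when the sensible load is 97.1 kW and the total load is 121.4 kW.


SHR = Q_sensible / Q_total
SHR = 97.1 / 121.4
SHR = 0.8

0.8


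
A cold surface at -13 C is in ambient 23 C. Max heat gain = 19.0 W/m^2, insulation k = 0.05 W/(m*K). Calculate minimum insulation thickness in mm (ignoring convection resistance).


dT = 23 - (-13) = 36 K
thickness = k * dT / q_max * 1000
thickness = 0.05 * 36 / 19.0 * 1000
thickness = 94.7 mm

94.7


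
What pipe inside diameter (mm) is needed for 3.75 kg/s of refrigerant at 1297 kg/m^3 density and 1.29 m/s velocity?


A = m_dot / (rho * v) = 3.75 / (1297 * 1.29) = 0.002241308207 m^2
d = sqrt(4*A/pi) * 1000
d = 53.4 mm

53.4


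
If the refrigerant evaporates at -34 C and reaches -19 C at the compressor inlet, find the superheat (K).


Superheat = T_suction - T_evap
Superheat = -19 - (-34)
Superheat = 15 K

15


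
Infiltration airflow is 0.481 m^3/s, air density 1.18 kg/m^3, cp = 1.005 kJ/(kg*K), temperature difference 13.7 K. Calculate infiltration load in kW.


Q = V_dot * rho * cp * dT
Q = 0.481 * 1.18 * 1.005 * 13.7
Q = 7.815 kW

7.815


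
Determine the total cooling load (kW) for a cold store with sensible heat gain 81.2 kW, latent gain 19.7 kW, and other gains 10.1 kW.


Q_total = Q_s + Q_l + Q_misc
Q_total = 81.2 + 19.7 + 10.1
Q_total = 111.0 kW

111.0


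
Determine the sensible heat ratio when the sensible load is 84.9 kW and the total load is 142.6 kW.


SHR = Q_sensible / Q_total
SHR = 84.9 / 142.6
SHR = 0.595

0.595


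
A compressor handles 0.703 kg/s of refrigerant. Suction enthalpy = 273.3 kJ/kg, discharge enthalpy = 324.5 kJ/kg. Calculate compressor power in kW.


dh = 324.5 - 273.3 = 51.2 kJ/kg
W = m_dot * dh = 0.703 * 51.2 = 35.99 kW

35.99


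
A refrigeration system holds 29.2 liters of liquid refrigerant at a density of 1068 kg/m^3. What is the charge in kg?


Charge = V * rho / 1000
Charge = 29.2 * 1068 / 1000
Charge = 31.19 kg

31.19


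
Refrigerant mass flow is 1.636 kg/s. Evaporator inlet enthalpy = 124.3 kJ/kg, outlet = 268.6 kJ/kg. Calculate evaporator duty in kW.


dh = 268.6 - 124.3 = 144.3 kJ/kg
Q_evap = m_dot * dh = 1.636 * 144.3
Q_evap = 236.07 kW

236.07


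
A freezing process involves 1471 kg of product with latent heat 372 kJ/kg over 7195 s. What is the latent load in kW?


Q_lat = m * h_fg / t
Q_lat = 1471 * 372 / 7195
Q_lat = 76.05 kW

76.05


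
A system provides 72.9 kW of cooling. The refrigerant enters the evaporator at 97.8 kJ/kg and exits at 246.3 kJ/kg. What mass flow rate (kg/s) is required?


dh = 246.3 - 97.8 = 148.5 kJ/kg
m_dot = Q / dh = 72.9 / 148.5 = 0.4909 kg/s

0.4909


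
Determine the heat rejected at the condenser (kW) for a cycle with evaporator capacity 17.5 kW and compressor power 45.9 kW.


Q_cond = Q_evap + W
Q_cond = 17.5 + 45.9
Q_cond = 63.4 kW

63.4


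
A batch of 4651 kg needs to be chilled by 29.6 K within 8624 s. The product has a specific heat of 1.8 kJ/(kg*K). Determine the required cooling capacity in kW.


Q = m * cp * dT / t
Q = 4651 * 1.8 * 29.6 / 8624
Q = 28.734 kW

28.734


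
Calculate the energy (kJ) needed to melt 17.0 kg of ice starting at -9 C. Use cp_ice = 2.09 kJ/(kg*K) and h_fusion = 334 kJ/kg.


Sensible heat = cp * dT = 2.09 * 9 = 18.81 kJ/kg
Total per kg = 18.81 + 334 = 352.81 kJ/kg
Q = m * total = 17.0 * 352.81
Q = 5997.8 kJ

5997.8


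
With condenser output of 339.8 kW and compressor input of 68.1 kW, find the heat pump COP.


COP_hp = Q_cond / W
COP_hp = 339.8 / 68.1
COP_hp = 4.99

4.99


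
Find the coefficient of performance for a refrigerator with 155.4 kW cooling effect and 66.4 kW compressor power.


COP = Q_evap / W
COP = 155.4 / 66.4
COP = 2.34

2.34


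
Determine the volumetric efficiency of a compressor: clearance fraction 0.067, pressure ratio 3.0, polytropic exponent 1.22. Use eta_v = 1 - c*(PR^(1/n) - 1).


PR^(1/n) = 3.0^(1/1.22) = 2.46083784
eta_v = 1 - 0.067 * (2.46083784 - 1)
eta_v = 0.9021

0.9021


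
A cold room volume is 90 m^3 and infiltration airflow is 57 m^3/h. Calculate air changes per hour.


ACH = flow / volume
ACH = 57 / 90
ACH = 0.633

0.633


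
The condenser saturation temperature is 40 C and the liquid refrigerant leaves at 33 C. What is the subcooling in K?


Subcooling = T_cond - T_liquid
Subcooling = 40 - 33
Subcooling = 7 K

7


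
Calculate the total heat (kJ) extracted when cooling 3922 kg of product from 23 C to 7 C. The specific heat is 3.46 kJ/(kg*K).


dT = 23 - (7) = 16 K
Q = m * cp * dT = 3922 * 3.46 * 16
Q = 217122 kJ

217122


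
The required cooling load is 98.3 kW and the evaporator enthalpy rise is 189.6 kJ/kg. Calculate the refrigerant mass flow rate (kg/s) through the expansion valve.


m_dot = Q / dh
m_dot = 98.3 / 189.6
m_dot = 0.5185 kg/s

0.5185


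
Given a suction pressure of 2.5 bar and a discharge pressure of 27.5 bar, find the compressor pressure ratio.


PR = P_high / P_low
PR = 27.5 / 2.5
PR = 11.0

11.0


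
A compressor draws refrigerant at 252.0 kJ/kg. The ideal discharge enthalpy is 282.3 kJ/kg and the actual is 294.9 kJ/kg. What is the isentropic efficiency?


dh_ideal = 282.3 - 252.0 = 30.3 kJ/kg
dh_actual = 294.9 - 252.0 = 42.9 kJ/kg
eta_s = dh_ideal / dh_actual = 30.3 / 42.9
eta_s = 0.7063

0.7063


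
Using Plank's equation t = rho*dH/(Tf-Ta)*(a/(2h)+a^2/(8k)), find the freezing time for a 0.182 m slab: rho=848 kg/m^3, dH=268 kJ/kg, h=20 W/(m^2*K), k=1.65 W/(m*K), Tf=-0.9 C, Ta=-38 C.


dT = -0.9 - (-38) = 37.1 K
term1 = a/(2h) = 0.182/(2*20) = 0.00455
term2 = a^2/(8k) = 0.182^2/(8*1.65) = 0.002509393939
t = rho*dH*1000/dT * (term1 + term2)
t = 848*268*1000/37.1 * (0.00455 + 0.002509393939)
t = 43244 s

43244


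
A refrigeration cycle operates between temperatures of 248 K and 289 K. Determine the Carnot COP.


dT = 289 - 248 = 41 K
COP_carnot = T_cold / dT = 248 / 41
COP_carnot = 6.049

6.049


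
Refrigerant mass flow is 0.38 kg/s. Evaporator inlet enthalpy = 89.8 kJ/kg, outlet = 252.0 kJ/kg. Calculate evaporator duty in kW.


dh = 252.0 - 89.8 = 162.2 kJ/kg
Q_evap = m_dot * dh = 0.38 * 162.2
Q_evap = 61.64 kW

61.64


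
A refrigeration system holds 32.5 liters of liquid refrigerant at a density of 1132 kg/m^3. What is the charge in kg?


Charge = V * rho / 1000
Charge = 32.5 * 1132 / 1000
Charge = 36.79 kg

36.79


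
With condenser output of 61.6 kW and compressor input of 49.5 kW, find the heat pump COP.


COP_hp = Q_cond / W
COP_hp = 61.6 / 49.5
COP_hp = 1.244

1.244


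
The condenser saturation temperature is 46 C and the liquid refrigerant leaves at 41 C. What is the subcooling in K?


Subcooling = T_cond - T_liquid
Subcooling = 46 - 41
Subcooling = 5 K

5


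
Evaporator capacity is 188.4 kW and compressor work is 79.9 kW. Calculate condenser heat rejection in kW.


Q_cond = Q_evap + W
Q_cond = 188.4 + 79.9
Q_cond = 268.3 kW

268.3


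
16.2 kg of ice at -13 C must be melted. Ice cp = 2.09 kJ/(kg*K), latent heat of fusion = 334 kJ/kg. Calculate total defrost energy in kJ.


Sensible heat = cp * dT = 2.09 * 13 = 27.17 kJ/kg
Total per kg = 27.17 + 334 = 361.17 kJ/kg
Q = m * total = 16.2 * 361.17
Q = 5851.0 kJ

5851.0


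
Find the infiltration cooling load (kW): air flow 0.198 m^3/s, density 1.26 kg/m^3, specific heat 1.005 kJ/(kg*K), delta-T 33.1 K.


Q = V_dot * rho * cp * dT
Q = 0.198 * 1.26 * 1.005 * 33.1
Q = 8.299 kW

8.299


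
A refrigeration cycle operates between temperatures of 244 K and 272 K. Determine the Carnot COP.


dT = 272 - 244 = 28 K
COP_carnot = T_cold / dT = 244 / 28
COP_carnot = 8.714

8.714


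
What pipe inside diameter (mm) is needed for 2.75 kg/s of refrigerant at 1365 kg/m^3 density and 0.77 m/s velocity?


A = m_dot / (rho * v) = 2.75 / (1365 * 0.77) = 0.002616431188 m^2
d = sqrt(4*A/pi) * 1000
d = 57.7 mm

57.7


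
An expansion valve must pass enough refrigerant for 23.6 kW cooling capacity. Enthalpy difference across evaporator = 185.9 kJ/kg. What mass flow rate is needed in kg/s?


m_dot = Q / dh
m_dot = 23.6 / 185.9
m_dot = 0.1269 kg/s

0.1269


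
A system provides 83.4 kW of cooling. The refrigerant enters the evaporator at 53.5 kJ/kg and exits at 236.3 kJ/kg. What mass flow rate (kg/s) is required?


dh = 236.3 - 53.5 = 182.8 kJ/kg
m_dot = Q / dh = 83.4 / 182.8 = 0.4562 kg/s

0.4562


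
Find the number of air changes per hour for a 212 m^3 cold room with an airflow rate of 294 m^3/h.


ACH = flow / volume
ACH = 294 / 212
ACH = 1.387

1.387


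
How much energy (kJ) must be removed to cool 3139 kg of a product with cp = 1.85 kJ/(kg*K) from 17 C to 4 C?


dT = 17 - (4) = 13 K
Q = m * cp * dT = 3139 * 1.85 * 13
Q = 75493 kJ

75493


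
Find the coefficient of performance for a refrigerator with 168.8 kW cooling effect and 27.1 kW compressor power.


COP = Q_evap / W
COP = 168.8 / 27.1
COP = 6.229

6.229


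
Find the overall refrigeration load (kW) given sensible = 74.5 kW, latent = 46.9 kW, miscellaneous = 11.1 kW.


Q_total = Q_s + Q_l + Q_misc
Q_total = 74.5 + 46.9 + 11.1
Q_total = 132.5 kW

132.5


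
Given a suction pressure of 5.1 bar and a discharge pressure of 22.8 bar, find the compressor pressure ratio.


PR = P_high / P_low
PR = 22.8 / 5.1
PR = 4.471

4.471


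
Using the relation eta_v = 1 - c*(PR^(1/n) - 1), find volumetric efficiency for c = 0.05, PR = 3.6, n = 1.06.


PR^(1/n) = 3.6^(1/1.06) = 3.34821764
eta_v = 1 - 0.05 * (3.34821764 - 1)
eta_v = 0.8826

0.8826


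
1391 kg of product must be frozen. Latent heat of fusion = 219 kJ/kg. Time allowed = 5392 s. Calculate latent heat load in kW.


Q_lat = m * h_fg / t
Q_lat = 1391 * 219 / 5392
Q_lat = 56.5 kW

56.5


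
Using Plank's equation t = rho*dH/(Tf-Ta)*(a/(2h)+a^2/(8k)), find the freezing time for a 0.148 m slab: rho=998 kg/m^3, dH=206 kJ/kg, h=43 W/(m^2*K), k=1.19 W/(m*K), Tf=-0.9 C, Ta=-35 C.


dT = -0.9 - (-35) = 34.1 K
term1 = a/(2h) = 0.148/(2*43) = 0.001720930233
term2 = a^2/(8k) = 0.148^2/(8*1.19) = 0.002300840336
t = rho*dH*1000/dT * (term1 + term2)
t = 998*206*1000/34.1 * (0.001720930233 + 0.002300840336)
t = 24247 s

24247


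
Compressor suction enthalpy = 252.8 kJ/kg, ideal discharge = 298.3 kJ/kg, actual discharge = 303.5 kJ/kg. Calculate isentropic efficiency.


dh_ideal = 298.3 - 252.8 = 45.5 kJ/kg
dh_actual = 303.5 - 252.8 = 50.7 kJ/kg
eta_s = dh_ideal / dh_actual = 45.5 / 50.7
eta_s = 0.8974

0.8974
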